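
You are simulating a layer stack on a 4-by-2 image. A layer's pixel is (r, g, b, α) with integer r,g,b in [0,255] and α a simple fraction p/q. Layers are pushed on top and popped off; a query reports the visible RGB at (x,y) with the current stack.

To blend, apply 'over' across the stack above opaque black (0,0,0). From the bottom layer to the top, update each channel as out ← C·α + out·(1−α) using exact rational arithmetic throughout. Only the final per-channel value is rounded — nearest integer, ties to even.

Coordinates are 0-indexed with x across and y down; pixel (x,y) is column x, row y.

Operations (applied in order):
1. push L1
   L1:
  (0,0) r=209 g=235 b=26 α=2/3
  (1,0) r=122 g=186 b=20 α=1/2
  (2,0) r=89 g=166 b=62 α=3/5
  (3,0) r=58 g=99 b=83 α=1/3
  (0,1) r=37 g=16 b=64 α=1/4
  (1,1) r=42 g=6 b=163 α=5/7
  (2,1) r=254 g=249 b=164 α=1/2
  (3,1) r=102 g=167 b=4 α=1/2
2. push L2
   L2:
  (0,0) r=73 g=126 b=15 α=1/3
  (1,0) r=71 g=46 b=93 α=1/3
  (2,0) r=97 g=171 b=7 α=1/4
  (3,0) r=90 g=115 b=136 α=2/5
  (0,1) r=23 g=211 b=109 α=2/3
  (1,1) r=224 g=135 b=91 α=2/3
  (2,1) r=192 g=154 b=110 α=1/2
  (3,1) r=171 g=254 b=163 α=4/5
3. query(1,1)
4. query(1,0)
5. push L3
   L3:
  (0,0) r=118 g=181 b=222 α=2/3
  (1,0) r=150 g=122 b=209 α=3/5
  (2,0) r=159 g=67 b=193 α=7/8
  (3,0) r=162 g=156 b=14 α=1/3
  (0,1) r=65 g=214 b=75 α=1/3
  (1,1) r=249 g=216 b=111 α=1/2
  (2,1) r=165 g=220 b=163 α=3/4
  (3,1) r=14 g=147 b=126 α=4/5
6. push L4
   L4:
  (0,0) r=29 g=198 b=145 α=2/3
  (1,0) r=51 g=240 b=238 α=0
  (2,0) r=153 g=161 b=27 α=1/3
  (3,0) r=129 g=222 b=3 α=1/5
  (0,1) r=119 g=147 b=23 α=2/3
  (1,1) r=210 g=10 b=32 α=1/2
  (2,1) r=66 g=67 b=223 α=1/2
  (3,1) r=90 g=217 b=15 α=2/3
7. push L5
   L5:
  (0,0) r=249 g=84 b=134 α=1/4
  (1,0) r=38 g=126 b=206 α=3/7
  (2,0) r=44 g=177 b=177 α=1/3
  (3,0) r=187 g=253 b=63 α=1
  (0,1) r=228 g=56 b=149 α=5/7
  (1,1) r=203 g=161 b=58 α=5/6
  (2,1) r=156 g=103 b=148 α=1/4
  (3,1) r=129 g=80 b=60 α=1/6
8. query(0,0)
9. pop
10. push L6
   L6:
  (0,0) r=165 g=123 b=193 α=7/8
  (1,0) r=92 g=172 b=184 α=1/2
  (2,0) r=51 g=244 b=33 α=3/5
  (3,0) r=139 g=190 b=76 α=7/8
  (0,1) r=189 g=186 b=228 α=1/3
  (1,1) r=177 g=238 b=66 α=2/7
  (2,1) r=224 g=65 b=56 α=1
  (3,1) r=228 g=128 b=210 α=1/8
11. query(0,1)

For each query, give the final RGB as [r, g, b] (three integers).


(1,1) stack=L1,L2; from [0,0,0]:
after L1 α=5/7: [30, 30/7, 815/7]
after L2 α=2/3: [478/3, 640/7, 2089/21]
= [159, 91, 99]

at x=1,y=0 over L1,L2:
L1 α=1/2: [61, 93, 10]
L2 α=1/3: [193/3, 232/3, 113/3]
= [64, 77, 38]

(0,0) stack=L1,L2,L3,L4,L5; from [0,0,0]:
L1 α=2/3: [418/3, 470/3, 52/3]
L2 α=1/3: [1055/9, 1318/9, 149/9]
L3 α=2/3: [3179/27, 4576/27, 4145/27]
L4 α=2/3: [4745/81, 15268/81, 11975/81]
L5 α=1/4: [2867/27, 4384/27, 15593/108]
= [106, 162, 144]

(0,1) stack=L1,L2,L3,L4,L6; from [0,0,0]:
L1 α=1/4: [37/4, 4, 16]
L2 α=2/3: [221/12, 142, 78]
L3 α=1/3: [611/18, 166, 77]
L4 α=2/3: [4895/54, 460/3, 41]
L6 α=1/3: [9998/81, 1478/9, 310/3]
→ [123, 164, 103]


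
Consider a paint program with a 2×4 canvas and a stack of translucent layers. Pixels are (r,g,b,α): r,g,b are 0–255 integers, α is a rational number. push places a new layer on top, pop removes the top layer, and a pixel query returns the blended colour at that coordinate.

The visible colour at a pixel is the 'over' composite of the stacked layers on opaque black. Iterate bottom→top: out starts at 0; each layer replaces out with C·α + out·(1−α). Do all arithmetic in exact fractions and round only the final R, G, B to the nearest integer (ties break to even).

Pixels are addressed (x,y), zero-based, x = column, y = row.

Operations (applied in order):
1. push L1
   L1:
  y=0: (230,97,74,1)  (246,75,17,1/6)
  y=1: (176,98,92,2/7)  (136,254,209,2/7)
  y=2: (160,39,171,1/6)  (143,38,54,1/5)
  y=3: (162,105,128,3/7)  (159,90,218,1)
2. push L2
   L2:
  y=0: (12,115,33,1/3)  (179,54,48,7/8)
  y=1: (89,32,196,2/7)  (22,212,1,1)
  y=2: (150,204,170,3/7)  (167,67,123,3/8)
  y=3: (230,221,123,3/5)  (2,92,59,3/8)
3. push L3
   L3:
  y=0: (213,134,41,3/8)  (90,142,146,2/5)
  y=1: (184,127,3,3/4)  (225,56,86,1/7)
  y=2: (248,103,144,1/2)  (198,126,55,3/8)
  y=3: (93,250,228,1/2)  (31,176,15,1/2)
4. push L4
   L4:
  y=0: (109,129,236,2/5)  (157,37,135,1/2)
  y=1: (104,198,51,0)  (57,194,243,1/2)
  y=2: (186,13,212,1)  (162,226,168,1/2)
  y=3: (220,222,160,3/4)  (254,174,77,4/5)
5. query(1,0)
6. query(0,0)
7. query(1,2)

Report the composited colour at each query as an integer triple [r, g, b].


query (1,0) [L1,L2,L3,L4] — begin 0,0,0
L1 α=1/6: [41, 25/2, 17/6]
L2 α=7/8: [647/4, 781/16, 2033/48]
L3 α=2/5: [2661/20, 6887/80, 1341/16]
L4 α=1/2: [5801/40, 9847/160, 3501/32]
= [145, 62, 109]

query (0,0) [L1,L2,L3,L4] — begin 0,0,0
after L1 α=1: [230, 97, 74]
after L2 α=1/3: [472/3, 103, 181/3]
after L3 α=3/8: [4277/24, 917/8, 637/12]
after L4 α=2/5: [6021/40, 963/8, 505/4]
rounded: [151, 120, 126]

at x=1,y=2 over L1,L2,L3,L4:
L1 α=1/5: [143/5, 38/5, 54/5]
L2 α=3/8: [161/2, 239/8, 423/8]
L3 α=3/8: [1993/16, 4219/64, 3435/64]
L4 α=1/2: [4585/32, 18683/128, 14187/128]
rounded: [143, 146, 111]


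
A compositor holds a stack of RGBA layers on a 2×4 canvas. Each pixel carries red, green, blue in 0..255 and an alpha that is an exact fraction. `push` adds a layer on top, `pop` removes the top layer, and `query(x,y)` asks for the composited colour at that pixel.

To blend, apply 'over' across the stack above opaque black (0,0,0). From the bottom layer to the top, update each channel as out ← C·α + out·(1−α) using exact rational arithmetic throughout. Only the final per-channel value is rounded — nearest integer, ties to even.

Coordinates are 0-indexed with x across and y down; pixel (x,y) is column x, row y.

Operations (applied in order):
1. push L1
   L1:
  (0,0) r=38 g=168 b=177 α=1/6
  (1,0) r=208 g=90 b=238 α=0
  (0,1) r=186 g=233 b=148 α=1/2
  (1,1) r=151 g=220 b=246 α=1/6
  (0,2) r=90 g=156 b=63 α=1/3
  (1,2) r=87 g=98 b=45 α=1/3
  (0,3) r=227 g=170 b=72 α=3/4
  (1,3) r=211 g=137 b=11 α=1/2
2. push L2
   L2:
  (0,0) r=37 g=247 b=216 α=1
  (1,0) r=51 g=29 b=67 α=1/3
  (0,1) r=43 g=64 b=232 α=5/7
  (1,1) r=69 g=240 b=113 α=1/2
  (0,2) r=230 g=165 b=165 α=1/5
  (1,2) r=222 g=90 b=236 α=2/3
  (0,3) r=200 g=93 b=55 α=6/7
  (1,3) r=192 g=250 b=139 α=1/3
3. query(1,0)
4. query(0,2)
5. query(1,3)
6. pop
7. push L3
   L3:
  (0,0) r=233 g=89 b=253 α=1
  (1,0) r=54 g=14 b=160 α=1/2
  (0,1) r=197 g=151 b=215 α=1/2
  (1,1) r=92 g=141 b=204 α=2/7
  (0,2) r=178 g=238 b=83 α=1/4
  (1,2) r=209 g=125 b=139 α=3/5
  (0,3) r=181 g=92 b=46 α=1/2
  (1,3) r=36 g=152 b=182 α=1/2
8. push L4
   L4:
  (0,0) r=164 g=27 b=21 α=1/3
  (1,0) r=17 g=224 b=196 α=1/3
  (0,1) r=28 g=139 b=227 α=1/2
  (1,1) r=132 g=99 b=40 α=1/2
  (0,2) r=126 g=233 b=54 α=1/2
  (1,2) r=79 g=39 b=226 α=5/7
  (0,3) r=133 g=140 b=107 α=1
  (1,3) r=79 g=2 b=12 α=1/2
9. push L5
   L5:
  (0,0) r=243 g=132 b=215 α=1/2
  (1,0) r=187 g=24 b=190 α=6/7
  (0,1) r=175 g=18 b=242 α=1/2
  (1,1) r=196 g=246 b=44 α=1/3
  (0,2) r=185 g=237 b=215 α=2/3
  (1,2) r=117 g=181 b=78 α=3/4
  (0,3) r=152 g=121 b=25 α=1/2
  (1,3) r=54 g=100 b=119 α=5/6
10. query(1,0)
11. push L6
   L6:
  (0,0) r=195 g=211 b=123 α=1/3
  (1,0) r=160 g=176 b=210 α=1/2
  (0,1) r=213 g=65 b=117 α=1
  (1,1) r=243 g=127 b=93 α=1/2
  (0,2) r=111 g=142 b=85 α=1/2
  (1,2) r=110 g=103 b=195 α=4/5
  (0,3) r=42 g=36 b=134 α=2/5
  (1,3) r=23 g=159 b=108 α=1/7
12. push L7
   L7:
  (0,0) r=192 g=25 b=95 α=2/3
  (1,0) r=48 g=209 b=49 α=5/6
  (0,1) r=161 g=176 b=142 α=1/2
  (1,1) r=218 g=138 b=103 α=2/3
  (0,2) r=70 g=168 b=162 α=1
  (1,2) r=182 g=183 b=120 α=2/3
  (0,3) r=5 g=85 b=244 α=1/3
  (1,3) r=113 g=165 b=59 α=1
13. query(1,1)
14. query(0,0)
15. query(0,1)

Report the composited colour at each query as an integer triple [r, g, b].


(1,0) stack=L1,L2; from [0,0,0]:
+L1 (α=0) → [0, 0, 0]
+L2 (α=1/3) → [17, 29/3, 67/3]
= [17, 10, 22]

(0,2) stack=L1,L2; from [0,0,0]:
+L1 (α=1/3) → [30, 52, 21]
+L2 (α=1/5) → [70, 373/5, 249/5]
rounded: [70, 75, 50]

(1,3) stack=L1,L2; from [0,0,0]:
after L1 α=1/2: [211/2, 137/2, 11/2]
after L2 α=1/3: [403/3, 129, 50]
→ [134, 129, 50]

(1,0) stack=L1,L3,L4,L5; from [0,0,0]:
L1 α=0: [0, 0, 0]
L3 α=1/2: [27, 7, 80]
L4 α=1/3: [71/3, 238/3, 356/3]
L5 α=6/7: [491/3, 670/21, 3776/21]
→ [164, 32, 180]

at x=1,y=1 over L1,L3,L4,L5,L6,L7:
after L1 α=1/6: [151/6, 110/3, 41]
after L3 α=2/7: [1859/42, 1396/21, 613/7]
after L4 α=1/2: [7403/84, 3475/42, 893/14]
after L5 α=1/3: [15635/126, 8641/63, 1201/21]
after L6 α=1/2: [46253/252, 8321/63, 1577/21]
after L7 α=2/3: [156125/756, 25709/189, 5903/63]
rounded: [207, 136, 94]

query (0,0) [L1,L3,L4,L5,L6,L7] — begin 0,0,0
+L1 (α=1/6) → [19/3, 28, 59/2]
+L3 (α=1) → [233, 89, 253]
+L4 (α=1/3) → [210, 205/3, 527/3]
+L5 (α=1/2) → [453/2, 601/6, 586/3]
+L6 (α=1/3) → [216, 1234/9, 1541/9]
+L7 (α=2/3) → [200, 1684/27, 3251/27]
= [200, 62, 120]

at x=0,y=1 over L1,L3,L4,L5,L6,L7:
+L1 (α=1/2) → [93, 233/2, 74]
+L3 (α=1/2) → [145, 535/4, 289/2]
+L4 (α=1/2) → [173/2, 1091/8, 743/4]
+L5 (α=1/2) → [523/4, 1235/16, 1711/8]
+L6 (α=1) → [213, 65, 117]
+L7 (α=1/2) → [187, 241/2, 259/2]
→ [187, 120, 130]


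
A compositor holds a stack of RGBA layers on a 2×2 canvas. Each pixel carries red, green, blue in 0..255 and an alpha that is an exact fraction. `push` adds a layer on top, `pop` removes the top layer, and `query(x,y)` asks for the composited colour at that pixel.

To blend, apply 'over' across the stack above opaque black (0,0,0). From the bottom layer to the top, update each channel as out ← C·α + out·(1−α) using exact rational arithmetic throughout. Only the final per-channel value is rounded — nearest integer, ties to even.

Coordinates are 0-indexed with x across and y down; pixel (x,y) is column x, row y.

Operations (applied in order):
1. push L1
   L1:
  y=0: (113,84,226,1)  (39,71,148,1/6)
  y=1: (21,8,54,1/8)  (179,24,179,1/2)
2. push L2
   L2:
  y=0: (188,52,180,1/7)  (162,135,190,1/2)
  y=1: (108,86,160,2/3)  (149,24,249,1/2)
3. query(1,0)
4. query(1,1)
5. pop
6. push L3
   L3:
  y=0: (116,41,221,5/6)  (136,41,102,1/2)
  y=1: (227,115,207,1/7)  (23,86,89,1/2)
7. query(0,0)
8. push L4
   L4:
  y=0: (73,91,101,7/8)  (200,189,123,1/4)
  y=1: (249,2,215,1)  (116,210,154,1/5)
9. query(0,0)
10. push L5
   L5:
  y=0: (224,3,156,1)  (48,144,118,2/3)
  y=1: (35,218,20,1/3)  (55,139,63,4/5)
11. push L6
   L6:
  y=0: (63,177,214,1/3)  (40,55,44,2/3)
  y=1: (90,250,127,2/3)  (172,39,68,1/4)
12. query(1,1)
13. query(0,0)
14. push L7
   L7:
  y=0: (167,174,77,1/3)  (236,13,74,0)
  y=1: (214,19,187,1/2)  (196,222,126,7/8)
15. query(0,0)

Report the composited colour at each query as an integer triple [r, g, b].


query (1,0) [L1,L2] — begin 0,0,0
L1 α=1/6: [13/2, 71/6, 74/3]
L2 α=1/2: [337/4, 881/12, 322/3]
rounded: [84, 73, 107]

at x=1,y=1 over L1,L2:
+L1 (α=1/2) → [179/2, 12, 179/2]
+L2 (α=1/2) → [477/4, 18, 677/4]
rounded: [119, 18, 169]

(0,0) stack=L1,L3; from [0,0,0]:
+L1 (α=1) → [113, 84, 226]
+L3 (α=5/6) → [231/2, 289/6, 1331/6]
rounded: [116, 48, 222]

query (0,0) [L1,L3,L4] — begin 0,0,0
after L1 α=1: [113, 84, 226]
after L3 α=5/6: [231/2, 289/6, 1331/6]
after L4 α=7/8: [1253/16, 4111/48, 5573/48]
→ [78, 86, 116]

at x=1,y=1 over L1,L3,L4,L5,L6:
after L1 α=1/2: [179/2, 12, 179/2]
after L3 α=1/2: [225/4, 49, 357/4]
after L4 α=1/5: [341/5, 406/5, 511/5]
after L5 α=4/5: [1441/25, 3186/25, 1771/25]
after L6 α=1/4: [8623/100, 10533/100, 7013/100]
→ [86, 105, 70]

(0,0) stack=L1,L3,L4,L5,L6; from [0,0,0]:
+L1 (α=1) → [113, 84, 226]
+L3 (α=5/6) → [231/2, 289/6, 1331/6]
+L4 (α=7/8) → [1253/16, 4111/48, 5573/48]
+L5 (α=1) → [224, 3, 156]
+L6 (α=1/3) → [511/3, 61, 526/3]
rounded: [170, 61, 175]

at x=0,y=0 over L1,L3,L4,L5,L6,L7:
L1 α=1: [113, 84, 226]
L3 α=5/6: [231/2, 289/6, 1331/6]
L4 α=7/8: [1253/16, 4111/48, 5573/48]
L5 α=1: [224, 3, 156]
L6 α=1/3: [511/3, 61, 526/3]
L7 α=1/3: [1523/9, 296/3, 1283/9]
= [169, 99, 143]


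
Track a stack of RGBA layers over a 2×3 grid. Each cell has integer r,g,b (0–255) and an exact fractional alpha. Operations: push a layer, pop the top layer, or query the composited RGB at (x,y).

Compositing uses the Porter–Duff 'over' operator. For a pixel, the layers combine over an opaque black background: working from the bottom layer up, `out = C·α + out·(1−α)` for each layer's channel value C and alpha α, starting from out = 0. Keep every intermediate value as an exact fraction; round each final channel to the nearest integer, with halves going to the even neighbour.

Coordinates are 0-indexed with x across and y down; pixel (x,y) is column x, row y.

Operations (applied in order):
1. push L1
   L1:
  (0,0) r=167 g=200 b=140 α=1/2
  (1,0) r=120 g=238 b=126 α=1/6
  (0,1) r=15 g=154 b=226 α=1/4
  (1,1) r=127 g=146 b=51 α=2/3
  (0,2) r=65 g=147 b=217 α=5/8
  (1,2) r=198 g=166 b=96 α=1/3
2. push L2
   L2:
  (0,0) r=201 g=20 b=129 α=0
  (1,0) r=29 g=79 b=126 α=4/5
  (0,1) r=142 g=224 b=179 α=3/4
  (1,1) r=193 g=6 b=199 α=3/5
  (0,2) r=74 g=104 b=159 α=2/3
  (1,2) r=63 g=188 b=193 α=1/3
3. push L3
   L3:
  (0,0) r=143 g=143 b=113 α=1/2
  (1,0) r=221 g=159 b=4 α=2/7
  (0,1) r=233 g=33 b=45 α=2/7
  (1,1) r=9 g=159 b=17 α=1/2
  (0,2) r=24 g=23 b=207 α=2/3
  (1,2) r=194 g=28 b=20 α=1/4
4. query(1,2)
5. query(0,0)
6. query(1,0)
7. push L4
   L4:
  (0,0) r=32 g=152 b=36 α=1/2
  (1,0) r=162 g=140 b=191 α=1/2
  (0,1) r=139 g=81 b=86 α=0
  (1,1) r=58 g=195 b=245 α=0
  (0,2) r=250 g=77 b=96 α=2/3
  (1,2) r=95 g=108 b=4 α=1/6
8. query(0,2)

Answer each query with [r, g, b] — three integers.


query (1,2) [L1,L2,L3] — begin 0,0,0
after L1 α=1/3: [66, 166/3, 32]
after L2 α=1/3: [65, 896/9, 257/3]
after L3 α=1/4: [389/4, 245/3, 277/4]
→ [97, 82, 69]

(0,0) stack=L1,L2,L3; from [0,0,0]:
+L1 (α=1/2) → [167/2, 100, 70]
+L2 (α=0) → [167/2, 100, 70]
+L3 (α=1/2) → [453/4, 243/2, 183/2]
→ [113, 122, 92]

at x=1,y=0 over L1,L2,L3:
L1 α=1/6: [20, 119/3, 21]
L2 α=4/5: [136/5, 1067/15, 105]
L3 α=2/7: [578/7, 2021/21, 533/7]
→ [83, 96, 76]

(0,2) stack=L1,L2,L3,L4; from [0,0,0]:
+L1 (α=5/8) → [325/8, 735/8, 1085/8]
+L2 (α=2/3) → [503/8, 2399/24, 3629/24]
+L3 (α=2/3) → [887/24, 3503/72, 13565/72]
+L4 (α=2/3) → [12887/72, 14591/216, 27389/216]
rounded: [179, 68, 127]


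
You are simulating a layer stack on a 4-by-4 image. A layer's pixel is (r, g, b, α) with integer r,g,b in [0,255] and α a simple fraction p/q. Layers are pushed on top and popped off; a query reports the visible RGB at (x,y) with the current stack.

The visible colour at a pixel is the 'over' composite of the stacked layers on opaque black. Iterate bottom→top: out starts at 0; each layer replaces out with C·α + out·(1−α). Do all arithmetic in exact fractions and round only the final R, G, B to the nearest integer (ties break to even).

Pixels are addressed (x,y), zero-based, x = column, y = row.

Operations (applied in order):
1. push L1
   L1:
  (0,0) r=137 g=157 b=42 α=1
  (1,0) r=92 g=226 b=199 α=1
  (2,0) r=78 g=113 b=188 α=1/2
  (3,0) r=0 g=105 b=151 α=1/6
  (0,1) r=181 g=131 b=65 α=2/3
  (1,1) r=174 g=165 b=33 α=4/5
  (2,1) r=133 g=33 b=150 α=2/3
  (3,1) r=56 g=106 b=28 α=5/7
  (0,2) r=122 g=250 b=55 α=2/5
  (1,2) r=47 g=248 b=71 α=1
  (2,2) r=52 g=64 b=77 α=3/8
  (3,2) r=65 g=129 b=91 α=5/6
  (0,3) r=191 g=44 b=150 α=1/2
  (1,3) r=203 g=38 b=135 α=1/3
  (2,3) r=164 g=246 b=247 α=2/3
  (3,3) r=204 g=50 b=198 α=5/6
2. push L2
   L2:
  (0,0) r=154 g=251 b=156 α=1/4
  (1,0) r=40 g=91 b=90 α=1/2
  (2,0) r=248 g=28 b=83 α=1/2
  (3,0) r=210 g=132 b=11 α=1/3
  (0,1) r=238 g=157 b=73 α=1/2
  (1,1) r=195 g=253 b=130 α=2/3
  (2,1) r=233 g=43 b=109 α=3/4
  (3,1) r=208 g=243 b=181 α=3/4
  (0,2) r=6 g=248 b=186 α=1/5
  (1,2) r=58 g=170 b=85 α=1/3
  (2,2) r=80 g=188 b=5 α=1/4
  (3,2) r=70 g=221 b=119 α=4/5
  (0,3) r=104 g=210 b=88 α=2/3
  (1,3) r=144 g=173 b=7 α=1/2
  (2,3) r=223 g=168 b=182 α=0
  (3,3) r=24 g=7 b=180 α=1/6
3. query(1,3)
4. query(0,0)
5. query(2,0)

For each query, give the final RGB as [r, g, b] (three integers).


(1,3) stack=L1,L2; from [0,0,0]:
after L1 α=1/3: [203/3, 38/3, 45]
after L2 α=1/2: [635/6, 557/6, 26]
rounded: [106, 93, 26]

at x=0,y=0 over L1,L2:
after L1 α=1: [137, 157, 42]
after L2 α=1/4: [565/4, 361/2, 141/2]
= [141, 180, 70]

query (2,0) [L1,L2] — begin 0,0,0
+L1 (α=1/2) → [39, 113/2, 94]
+L2 (α=1/2) → [287/2, 169/4, 177/2]
→ [144, 42, 88]


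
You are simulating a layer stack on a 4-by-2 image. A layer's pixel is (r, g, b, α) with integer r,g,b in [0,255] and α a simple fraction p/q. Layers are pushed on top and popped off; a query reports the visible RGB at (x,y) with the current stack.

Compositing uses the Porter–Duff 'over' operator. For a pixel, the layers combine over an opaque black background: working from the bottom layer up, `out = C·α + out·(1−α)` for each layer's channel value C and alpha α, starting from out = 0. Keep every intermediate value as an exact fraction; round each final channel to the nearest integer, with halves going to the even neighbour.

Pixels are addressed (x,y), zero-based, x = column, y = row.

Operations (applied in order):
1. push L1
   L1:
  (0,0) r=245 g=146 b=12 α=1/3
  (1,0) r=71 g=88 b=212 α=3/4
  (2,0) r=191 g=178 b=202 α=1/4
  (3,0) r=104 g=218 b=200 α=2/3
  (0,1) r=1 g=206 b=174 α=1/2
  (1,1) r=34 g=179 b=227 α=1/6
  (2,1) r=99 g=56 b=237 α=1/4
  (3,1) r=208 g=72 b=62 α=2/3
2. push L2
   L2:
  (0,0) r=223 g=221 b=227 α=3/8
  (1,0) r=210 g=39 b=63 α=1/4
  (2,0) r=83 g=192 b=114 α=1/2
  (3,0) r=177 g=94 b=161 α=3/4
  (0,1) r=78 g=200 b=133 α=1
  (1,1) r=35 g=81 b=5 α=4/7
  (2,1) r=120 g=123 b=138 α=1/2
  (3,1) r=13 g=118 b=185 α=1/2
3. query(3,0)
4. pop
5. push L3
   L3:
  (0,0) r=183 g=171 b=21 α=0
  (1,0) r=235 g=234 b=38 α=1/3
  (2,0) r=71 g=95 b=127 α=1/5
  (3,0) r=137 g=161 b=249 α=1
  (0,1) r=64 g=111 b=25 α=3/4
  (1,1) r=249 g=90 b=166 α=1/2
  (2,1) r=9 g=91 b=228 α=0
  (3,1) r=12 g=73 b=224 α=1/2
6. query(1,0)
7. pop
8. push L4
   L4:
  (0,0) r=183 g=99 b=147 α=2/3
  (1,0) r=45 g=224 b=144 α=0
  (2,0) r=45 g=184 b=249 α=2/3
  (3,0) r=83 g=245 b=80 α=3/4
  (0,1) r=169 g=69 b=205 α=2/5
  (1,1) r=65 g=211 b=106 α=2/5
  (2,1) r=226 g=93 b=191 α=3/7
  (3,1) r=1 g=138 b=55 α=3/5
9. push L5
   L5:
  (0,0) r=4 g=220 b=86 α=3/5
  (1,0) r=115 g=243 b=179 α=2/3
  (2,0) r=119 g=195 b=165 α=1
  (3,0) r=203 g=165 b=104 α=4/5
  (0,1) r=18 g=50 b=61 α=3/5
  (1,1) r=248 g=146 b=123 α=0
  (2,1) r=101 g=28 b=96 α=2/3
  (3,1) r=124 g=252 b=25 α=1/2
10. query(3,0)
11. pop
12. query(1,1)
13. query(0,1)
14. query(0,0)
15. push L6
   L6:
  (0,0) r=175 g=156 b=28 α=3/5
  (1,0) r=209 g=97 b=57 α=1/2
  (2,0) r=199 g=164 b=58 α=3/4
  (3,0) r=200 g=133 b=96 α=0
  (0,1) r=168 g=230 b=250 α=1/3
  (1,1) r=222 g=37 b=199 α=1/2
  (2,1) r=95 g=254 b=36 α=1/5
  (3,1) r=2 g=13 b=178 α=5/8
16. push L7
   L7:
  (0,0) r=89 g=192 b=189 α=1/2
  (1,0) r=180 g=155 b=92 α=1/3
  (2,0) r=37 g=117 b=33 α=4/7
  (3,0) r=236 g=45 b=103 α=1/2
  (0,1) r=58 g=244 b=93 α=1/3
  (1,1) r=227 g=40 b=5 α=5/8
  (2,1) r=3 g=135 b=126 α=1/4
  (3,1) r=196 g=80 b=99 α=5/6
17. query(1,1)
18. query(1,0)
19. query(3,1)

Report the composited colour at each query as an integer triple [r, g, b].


query (3,0) [L1,L2] — begin 0,0,0
after L1 α=2/3: [208/3, 436/3, 400/3]
after L2 α=3/4: [1801/12, 641/6, 1849/12]
= [150, 107, 154]

at x=1,y=0 over L1,L3:
+L1 (α=3/4) → [213/4, 66, 159]
+L3 (α=1/3) → [683/6, 122, 356/3]
→ [114, 122, 119]

(3,0) stack=L1,L4,L5; from [0,0,0]:
L1 α=2/3: [208/3, 436/3, 400/3]
L4 α=3/4: [955/12, 2641/12, 280/3]
L5 α=4/5: [10699/60, 10561/60, 1528/15]
rounded: [178, 176, 102]

at x=1,y=1 over L1,L4:
L1 α=1/6: [17/3, 179/6, 227/6]
L4 α=2/5: [147/5, 1023/10, 651/10]
→ [29, 102, 65]

(0,1) stack=L1,L4; from [0,0,0]:
after L1 α=1/2: [1/2, 103, 87]
after L4 α=2/5: [679/10, 447/5, 671/5]
rounded: [68, 89, 134]

at x=0,y=0 over L1,L4:
+L1 (α=1/3) → [245/3, 146/3, 4]
+L4 (α=2/3) → [1343/9, 740/9, 298/3]
→ [149, 82, 99]

(1,1) stack=L1,L4,L6,L7; from [0,0,0]:
after L1 α=1/6: [17/3, 179/6, 227/6]
after L4 α=2/5: [147/5, 1023/10, 651/10]
after L6 α=1/2: [1257/10, 1393/20, 2641/20]
after L7 α=5/8: [15121/80, 8179/160, 8423/160]
rounded: [189, 51, 53]

query (1,0) [L1,L4,L6,L7] — begin 0,0,0
+L1 (α=3/4) → [213/4, 66, 159]
+L4 (α=0) → [213/4, 66, 159]
+L6 (α=1/2) → [1049/8, 163/2, 108]
+L7 (α=1/3) → [1769/12, 106, 308/3]
rounded: [147, 106, 103]

query (3,1) [L1,L4,L6,L7] — begin 0,0,0
after L1 α=2/3: [416/3, 48, 124/3]
after L4 α=3/5: [841/15, 102, 743/15]
after L6 α=5/8: [891/40, 371/8, 5193/40]
after L7 α=5/6: [40091/240, 3571/48, 8331/80]
→ [167, 74, 104]


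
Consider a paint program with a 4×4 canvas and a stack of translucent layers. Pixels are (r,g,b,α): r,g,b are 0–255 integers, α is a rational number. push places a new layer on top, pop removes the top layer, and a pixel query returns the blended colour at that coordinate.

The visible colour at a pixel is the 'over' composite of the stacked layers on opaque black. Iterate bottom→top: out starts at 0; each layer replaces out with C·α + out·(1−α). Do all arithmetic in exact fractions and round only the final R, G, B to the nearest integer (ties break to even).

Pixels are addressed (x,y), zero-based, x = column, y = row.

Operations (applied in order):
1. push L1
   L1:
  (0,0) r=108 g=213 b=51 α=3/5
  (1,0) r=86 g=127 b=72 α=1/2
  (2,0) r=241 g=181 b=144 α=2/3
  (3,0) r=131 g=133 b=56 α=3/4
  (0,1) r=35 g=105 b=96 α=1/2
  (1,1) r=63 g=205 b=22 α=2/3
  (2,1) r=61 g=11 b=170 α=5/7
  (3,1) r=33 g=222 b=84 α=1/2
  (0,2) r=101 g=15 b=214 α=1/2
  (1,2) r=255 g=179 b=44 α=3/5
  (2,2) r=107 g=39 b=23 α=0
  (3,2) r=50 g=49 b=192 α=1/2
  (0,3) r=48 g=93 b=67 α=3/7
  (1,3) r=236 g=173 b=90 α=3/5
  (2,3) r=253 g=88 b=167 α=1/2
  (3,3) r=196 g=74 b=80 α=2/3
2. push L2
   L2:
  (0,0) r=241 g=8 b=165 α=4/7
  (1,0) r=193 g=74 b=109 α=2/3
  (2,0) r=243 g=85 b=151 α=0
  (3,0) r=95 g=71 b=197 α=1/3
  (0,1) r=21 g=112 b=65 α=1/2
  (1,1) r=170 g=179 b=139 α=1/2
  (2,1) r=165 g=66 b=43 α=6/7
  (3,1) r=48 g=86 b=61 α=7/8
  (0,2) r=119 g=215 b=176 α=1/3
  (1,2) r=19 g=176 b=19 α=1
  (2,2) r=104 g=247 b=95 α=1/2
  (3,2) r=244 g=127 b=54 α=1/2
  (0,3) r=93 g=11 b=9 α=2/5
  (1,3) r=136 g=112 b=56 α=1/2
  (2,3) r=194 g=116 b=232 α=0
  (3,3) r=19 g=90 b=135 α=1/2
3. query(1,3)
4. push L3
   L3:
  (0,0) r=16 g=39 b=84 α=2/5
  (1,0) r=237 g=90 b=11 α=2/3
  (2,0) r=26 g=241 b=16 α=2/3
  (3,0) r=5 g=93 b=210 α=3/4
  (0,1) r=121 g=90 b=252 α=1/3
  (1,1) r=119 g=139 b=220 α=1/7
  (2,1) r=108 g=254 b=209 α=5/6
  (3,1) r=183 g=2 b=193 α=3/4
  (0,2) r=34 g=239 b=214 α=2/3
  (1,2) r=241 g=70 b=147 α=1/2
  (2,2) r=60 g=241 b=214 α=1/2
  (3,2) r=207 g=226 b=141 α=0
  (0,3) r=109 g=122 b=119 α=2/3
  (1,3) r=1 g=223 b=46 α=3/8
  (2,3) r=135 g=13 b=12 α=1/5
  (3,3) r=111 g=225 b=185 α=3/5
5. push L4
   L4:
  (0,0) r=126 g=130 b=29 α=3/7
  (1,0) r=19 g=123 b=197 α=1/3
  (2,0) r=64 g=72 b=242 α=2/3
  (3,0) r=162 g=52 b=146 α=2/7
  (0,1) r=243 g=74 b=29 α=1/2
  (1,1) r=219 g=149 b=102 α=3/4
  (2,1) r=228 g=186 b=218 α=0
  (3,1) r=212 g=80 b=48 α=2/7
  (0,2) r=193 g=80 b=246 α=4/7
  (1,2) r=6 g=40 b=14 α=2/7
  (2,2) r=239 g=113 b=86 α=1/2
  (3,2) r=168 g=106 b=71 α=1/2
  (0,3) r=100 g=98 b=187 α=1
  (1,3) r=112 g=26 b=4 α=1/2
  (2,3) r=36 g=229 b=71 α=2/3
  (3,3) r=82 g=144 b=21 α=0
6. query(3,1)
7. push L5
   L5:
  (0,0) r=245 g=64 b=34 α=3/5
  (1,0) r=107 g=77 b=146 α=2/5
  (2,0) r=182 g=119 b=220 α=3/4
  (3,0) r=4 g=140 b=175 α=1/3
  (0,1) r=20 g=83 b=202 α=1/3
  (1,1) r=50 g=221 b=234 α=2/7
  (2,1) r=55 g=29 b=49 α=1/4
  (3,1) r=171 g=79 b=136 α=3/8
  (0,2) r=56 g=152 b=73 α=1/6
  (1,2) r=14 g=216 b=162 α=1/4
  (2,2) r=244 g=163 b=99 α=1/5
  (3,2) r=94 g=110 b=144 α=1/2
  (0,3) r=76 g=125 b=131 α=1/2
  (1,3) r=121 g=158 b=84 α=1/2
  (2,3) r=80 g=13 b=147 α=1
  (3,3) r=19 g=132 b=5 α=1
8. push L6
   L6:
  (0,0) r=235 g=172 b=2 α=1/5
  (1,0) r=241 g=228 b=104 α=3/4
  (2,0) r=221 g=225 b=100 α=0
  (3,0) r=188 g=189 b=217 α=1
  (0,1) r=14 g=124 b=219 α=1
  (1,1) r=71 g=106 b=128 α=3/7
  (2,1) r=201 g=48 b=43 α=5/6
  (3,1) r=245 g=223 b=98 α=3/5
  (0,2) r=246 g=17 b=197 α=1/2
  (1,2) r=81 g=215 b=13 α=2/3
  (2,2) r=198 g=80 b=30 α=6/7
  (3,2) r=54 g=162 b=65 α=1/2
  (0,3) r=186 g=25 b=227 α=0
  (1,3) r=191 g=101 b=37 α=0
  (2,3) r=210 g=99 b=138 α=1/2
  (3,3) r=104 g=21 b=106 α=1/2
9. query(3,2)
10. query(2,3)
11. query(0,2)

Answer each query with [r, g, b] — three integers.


at x=1,y=3 over L1,L2:
+L1 (α=3/5) → [708/5, 519/5, 54]
+L2 (α=1/2) → [694/5, 1079/10, 55]
→ [139, 108, 55]

at x=3,y=1 over L1,L2,L3,L4:
after L1 α=1/2: [33/2, 111, 42]
after L2 α=7/8: [705/16, 713/8, 469/8]
after L3 α=3/4: [9489/64, 761/32, 5101/32]
after L4 α=2/7: [74581/448, 1275/32, 28577/224]
→ [166, 40, 128]

(3,2) stack=L1,L2,L3,L4,L5,L6; from [0,0,0]:
after L1 α=1/2: [25, 49/2, 96]
after L2 α=1/2: [269/2, 303/4, 75]
after L3 α=0: [269/2, 303/4, 75]
after L4 α=1/2: [605/4, 727/8, 73]
after L5 α=1/2: [981/8, 1607/16, 217/2]
after L6 α=1/2: [1413/16, 4199/32, 347/4]
→ [88, 131, 87]

query (2,3) [L1,L2,L3,L4,L5,L6] — begin 0,0,0
+L1 (α=1/2) → [253/2, 44, 167/2]
+L2 (α=0) → [253/2, 44, 167/2]
+L3 (α=1/5) → [641/5, 189/5, 346/5]
+L4 (α=2/3) → [1001/15, 2479/15, 352/5]
+L5 (α=1) → [80, 13, 147]
+L6 (α=1/2) → [145, 56, 285/2]
rounded: [145, 56, 142]

(0,2) stack=L1,L2,L3,L4,L5,L6; from [0,0,0]:
L1 α=1/2: [101/2, 15/2, 107]
L2 α=1/3: [220/3, 230/3, 130]
L3 α=2/3: [424/9, 1664/9, 186]
L4 α=4/7: [2740/21, 2624/21, 1542/7]
L5 α=1/6: [7438/63, 8156/63, 8221/42]
L6 α=1/2: [11468/63, 9227/126, 16495/84]
rounded: [182, 73, 196]


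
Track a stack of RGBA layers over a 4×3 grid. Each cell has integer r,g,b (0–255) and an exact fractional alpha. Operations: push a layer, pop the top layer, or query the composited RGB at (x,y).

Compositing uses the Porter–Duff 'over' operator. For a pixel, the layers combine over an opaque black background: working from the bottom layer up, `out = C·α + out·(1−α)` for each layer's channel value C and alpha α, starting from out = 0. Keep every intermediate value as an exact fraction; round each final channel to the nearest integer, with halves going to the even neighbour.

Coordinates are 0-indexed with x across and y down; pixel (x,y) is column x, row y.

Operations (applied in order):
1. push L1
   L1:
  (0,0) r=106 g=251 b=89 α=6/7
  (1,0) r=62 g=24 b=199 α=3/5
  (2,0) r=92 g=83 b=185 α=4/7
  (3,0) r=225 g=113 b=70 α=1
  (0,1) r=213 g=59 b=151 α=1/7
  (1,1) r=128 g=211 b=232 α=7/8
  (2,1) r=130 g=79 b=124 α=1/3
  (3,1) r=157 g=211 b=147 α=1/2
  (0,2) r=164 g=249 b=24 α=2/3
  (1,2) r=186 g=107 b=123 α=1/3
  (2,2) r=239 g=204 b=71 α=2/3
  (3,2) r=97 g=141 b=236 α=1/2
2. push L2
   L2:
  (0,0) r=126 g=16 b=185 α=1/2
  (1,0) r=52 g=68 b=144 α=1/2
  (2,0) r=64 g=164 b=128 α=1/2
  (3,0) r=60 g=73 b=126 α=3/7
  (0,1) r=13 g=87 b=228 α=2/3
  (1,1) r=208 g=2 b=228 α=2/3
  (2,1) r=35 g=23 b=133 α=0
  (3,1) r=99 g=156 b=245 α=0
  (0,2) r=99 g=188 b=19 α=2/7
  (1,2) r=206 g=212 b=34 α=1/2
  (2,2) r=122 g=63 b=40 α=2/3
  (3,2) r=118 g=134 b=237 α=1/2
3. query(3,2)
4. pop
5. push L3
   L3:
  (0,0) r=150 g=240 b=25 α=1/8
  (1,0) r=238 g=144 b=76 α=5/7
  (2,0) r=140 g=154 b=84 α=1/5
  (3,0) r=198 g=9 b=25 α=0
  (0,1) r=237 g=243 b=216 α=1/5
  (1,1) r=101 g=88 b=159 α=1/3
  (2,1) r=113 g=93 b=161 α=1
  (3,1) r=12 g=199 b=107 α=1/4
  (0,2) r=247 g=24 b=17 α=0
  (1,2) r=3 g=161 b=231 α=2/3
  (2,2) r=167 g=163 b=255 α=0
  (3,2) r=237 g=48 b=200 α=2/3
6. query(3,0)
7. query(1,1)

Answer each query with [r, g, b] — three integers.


(3,2) stack=L1,L2; from [0,0,0]:
after L1 α=1/2: [97/2, 141/2, 118]
after L2 α=1/2: [333/4, 409/4, 355/2]
→ [83, 102, 178]

(3,0) stack=L1,L3; from [0,0,0]:
after L1 α=1: [225, 113, 70]
after L3 α=0: [225, 113, 70]
= [225, 113, 70]

at x=1,y=1 over L1,L3:
L1 α=7/8: [112, 1477/8, 203]
L3 α=1/3: [325/3, 1829/12, 565/3]
= [108, 152, 188]


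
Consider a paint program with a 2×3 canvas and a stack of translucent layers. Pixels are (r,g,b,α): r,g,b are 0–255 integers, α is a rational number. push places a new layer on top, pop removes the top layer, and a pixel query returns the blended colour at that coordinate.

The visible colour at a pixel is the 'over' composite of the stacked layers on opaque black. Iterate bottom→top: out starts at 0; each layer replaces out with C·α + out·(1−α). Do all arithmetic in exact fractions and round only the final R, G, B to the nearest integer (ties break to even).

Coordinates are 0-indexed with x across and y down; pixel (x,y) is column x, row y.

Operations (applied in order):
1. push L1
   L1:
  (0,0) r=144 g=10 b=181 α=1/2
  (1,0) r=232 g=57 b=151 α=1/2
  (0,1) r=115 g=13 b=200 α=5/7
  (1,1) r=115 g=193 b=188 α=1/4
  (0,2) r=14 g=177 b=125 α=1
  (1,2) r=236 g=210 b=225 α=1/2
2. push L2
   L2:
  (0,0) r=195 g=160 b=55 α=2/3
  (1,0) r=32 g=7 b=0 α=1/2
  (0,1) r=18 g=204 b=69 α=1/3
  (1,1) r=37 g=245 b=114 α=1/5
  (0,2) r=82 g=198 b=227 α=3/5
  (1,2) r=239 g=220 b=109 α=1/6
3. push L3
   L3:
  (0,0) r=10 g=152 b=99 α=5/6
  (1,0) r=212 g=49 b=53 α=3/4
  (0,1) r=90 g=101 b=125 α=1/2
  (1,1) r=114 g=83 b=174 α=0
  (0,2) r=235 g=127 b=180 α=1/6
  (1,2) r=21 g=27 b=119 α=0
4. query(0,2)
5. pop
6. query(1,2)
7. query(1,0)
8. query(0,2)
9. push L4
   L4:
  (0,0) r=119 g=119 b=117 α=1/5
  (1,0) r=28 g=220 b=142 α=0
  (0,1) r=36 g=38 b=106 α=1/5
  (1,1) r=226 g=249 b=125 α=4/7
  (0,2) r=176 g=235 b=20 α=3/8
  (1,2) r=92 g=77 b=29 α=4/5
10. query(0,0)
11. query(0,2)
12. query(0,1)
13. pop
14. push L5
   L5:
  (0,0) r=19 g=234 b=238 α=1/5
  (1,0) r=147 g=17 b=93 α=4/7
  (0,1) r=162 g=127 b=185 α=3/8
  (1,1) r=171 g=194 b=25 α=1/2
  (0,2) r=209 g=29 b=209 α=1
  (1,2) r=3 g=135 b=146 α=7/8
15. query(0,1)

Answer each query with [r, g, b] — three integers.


at x=0,y=2 over L1,L2,L3:
after L1 α=1: [14, 177, 125]
after L2 α=3/5: [274/5, 948/5, 931/5]
after L3 α=1/6: [509/6, 1075/6, 1111/6]
rounded: [85, 179, 185]

(1,2) stack=L1,L2; from [0,0,0]:
after L1 α=1/2: [118, 105, 225/2]
after L2 α=1/6: [829/6, 745/6, 1343/12]
rounded: [138, 124, 112]

query (1,0) [L1,L2] — begin 0,0,0
L1 α=1/2: [116, 57/2, 151/2]
L2 α=1/2: [74, 71/4, 151/4]
rounded: [74, 18, 38]

query (0,2) [L1,L2] — begin 0,0,0
after L1 α=1: [14, 177, 125]
after L2 α=3/5: [274/5, 948/5, 931/5]
= [55, 190, 186]

at x=0,y=0 over L1,L2,L4:
L1 α=1/2: [72, 5, 181/2]
L2 α=2/3: [154, 325/3, 401/6]
L4 α=1/5: [147, 1657/15, 1153/15]
rounded: [147, 110, 77]

at x=0,y=2 over L1,L2,L4:
after L1 α=1: [14, 177, 125]
after L2 α=3/5: [274/5, 948/5, 931/5]
after L4 α=3/8: [401/4, 1653/8, 991/8]
→ [100, 207, 124]

at x=0,y=1 over L1,L2,L4:
L1 α=5/7: [575/7, 65/7, 1000/7]
L2 α=1/3: [1276/21, 1558/21, 2483/21]
L4 α=1/5: [1172/21, 1406/21, 12158/105]
→ [56, 67, 116]

at x=0,y=1 over L1,L2,L5:
+L1 (α=5/7) → [575/7, 65/7, 1000/7]
+L2 (α=1/3) → [1276/21, 1558/21, 2483/21]
+L5 (α=3/8) → [8293/84, 15791/168, 12035/84]
rounded: [99, 94, 143]


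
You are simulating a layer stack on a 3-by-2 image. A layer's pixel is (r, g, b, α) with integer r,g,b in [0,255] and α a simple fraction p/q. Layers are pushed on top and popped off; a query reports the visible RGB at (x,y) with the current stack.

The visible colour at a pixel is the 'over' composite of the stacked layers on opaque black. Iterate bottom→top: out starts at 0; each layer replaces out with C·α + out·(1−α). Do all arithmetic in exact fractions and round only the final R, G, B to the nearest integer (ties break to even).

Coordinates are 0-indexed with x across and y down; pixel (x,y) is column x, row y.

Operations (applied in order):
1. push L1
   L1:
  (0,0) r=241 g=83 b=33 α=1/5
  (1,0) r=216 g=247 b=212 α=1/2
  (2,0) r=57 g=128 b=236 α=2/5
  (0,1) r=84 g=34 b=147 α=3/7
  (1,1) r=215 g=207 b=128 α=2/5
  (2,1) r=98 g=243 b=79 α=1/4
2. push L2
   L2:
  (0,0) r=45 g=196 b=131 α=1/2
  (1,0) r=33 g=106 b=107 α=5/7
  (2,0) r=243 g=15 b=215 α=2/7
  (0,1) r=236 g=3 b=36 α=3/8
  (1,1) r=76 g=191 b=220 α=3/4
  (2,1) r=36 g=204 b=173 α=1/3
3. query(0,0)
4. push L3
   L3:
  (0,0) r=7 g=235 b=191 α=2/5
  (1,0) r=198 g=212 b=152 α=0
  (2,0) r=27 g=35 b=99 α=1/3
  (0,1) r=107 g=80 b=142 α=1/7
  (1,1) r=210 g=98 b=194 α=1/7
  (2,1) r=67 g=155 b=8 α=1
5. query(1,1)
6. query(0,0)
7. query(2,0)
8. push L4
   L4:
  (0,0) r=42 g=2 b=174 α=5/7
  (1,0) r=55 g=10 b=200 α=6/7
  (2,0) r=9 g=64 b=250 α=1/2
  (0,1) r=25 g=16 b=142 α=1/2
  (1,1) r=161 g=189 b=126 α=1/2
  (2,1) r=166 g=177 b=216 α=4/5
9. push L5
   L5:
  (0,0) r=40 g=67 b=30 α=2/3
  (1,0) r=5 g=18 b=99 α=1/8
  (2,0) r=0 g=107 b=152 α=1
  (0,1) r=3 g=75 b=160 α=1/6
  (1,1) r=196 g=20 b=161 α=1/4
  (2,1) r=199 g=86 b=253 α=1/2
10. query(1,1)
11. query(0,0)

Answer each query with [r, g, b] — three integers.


(0,0) stack=L1,L2; from [0,0,0]:
after L1 α=1/5: [241/5, 83/5, 33/5]
after L2 α=1/2: [233/5, 1063/10, 344/5]
rounded: [47, 106, 69]

(1,1) stack=L1,L2,L3; from [0,0,0]:
+L1 (α=2/5) → [86, 414/5, 256/5]
+L2 (α=3/4) → [157/2, 3279/20, 889/5]
+L3 (α=1/7) → [681/7, 10817/70, 6304/35]
→ [97, 155, 180]

query (0,0) [L1,L2,L3] — begin 0,0,0
L1 α=1/5: [241/5, 83/5, 33/5]
L2 α=1/2: [233/5, 1063/10, 344/5]
L3 α=2/5: [769/25, 7889/50, 2942/25]
= [31, 158, 118]

query (2,0) [L1,L2,L3] — begin 0,0,0
+L1 (α=2/5) → [114/5, 256/5, 472/5]
+L2 (α=2/7) → [600/7, 286/7, 902/7]
+L3 (α=1/3) → [463/7, 817/21, 2497/21]
= [66, 39, 119]

(1,1) stack=L1,L2,L3,L4,L5; from [0,0,0]:
+L1 (α=2/5) → [86, 414/5, 256/5]
+L2 (α=3/4) → [157/2, 3279/20, 889/5]
+L3 (α=1/7) → [681/7, 10817/70, 6304/35]
+L4 (α=1/2) → [904/7, 24047/140, 5357/35]
+L5 (α=1/4) → [1021/7, 74941/560, 10853/70]
→ [146, 134, 155]

at x=0,y=0 over L1,L2,L3,L4,L5:
L1 α=1/5: [241/5, 83/5, 33/5]
L2 α=1/2: [233/5, 1063/10, 344/5]
L3 α=2/5: [769/25, 7889/50, 2942/25]
L4 α=5/7: [6788/175, 8139/175, 27634/175]
L5 α=2/3: [20788/525, 31589/525, 38134/525]
→ [40, 60, 73]


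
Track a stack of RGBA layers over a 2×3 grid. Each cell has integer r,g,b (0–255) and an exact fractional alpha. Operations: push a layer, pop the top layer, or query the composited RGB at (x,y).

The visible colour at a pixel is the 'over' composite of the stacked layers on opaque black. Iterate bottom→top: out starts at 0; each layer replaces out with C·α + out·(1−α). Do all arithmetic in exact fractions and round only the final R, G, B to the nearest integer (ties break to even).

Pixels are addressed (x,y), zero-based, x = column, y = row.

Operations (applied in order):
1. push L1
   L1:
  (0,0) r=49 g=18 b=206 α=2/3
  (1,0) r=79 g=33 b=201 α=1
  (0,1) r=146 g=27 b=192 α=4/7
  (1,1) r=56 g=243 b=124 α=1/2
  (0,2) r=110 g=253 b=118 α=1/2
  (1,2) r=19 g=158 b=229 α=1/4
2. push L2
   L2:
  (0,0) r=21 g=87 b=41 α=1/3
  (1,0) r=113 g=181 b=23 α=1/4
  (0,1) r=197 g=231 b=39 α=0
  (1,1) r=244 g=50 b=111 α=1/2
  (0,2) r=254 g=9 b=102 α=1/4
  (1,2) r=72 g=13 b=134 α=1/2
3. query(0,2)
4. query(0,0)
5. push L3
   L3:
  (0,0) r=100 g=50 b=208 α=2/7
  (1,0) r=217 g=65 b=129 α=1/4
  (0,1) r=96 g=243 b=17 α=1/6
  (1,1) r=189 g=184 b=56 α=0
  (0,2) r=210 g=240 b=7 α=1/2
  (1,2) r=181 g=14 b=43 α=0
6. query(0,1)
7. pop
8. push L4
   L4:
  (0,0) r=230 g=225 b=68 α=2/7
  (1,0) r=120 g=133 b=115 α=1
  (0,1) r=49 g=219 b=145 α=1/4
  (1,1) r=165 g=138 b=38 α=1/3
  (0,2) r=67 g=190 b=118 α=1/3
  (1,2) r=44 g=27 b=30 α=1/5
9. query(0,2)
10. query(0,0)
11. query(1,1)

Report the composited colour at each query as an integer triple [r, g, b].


at x=0,y=2 over L1,L2:
L1 α=1/2: [55, 253/2, 59]
L2 α=1/4: [419/4, 777/8, 279/4]
→ [105, 97, 70]

at x=0,y=0 over L1,L2:
after L1 α=2/3: [98/3, 12, 412/3]
after L2 α=1/3: [259/9, 37, 947/9]
= [29, 37, 105]

at x=0,y=1 over L1,L2,L3:
L1 α=4/7: [584/7, 108/7, 768/7]
L2 α=0: [584/7, 108/7, 768/7]
L3 α=1/6: [1796/21, 747/14, 3959/42]
→ [86, 53, 94]

(0,2) stack=L1,L2,L4; from [0,0,0]:
after L1 α=1/2: [55, 253/2, 59]
after L2 α=1/4: [419/4, 777/8, 279/4]
after L4 α=1/3: [553/6, 1537/12, 515/6]
→ [92, 128, 86]

at x=0,y=0 over L1,L2,L4:
+L1 (α=2/3) → [98/3, 12, 412/3]
+L2 (α=1/3) → [259/9, 37, 947/9]
+L4 (α=2/7) → [5435/63, 635/7, 5959/63]
→ [86, 91, 95]

(1,1) stack=L1,L2,L4; from [0,0,0]:
+L1 (α=1/2) → [28, 243/2, 62]
+L2 (α=1/2) → [136, 343/4, 173/2]
+L4 (α=1/3) → [437/3, 619/6, 211/3]
→ [146, 103, 70]


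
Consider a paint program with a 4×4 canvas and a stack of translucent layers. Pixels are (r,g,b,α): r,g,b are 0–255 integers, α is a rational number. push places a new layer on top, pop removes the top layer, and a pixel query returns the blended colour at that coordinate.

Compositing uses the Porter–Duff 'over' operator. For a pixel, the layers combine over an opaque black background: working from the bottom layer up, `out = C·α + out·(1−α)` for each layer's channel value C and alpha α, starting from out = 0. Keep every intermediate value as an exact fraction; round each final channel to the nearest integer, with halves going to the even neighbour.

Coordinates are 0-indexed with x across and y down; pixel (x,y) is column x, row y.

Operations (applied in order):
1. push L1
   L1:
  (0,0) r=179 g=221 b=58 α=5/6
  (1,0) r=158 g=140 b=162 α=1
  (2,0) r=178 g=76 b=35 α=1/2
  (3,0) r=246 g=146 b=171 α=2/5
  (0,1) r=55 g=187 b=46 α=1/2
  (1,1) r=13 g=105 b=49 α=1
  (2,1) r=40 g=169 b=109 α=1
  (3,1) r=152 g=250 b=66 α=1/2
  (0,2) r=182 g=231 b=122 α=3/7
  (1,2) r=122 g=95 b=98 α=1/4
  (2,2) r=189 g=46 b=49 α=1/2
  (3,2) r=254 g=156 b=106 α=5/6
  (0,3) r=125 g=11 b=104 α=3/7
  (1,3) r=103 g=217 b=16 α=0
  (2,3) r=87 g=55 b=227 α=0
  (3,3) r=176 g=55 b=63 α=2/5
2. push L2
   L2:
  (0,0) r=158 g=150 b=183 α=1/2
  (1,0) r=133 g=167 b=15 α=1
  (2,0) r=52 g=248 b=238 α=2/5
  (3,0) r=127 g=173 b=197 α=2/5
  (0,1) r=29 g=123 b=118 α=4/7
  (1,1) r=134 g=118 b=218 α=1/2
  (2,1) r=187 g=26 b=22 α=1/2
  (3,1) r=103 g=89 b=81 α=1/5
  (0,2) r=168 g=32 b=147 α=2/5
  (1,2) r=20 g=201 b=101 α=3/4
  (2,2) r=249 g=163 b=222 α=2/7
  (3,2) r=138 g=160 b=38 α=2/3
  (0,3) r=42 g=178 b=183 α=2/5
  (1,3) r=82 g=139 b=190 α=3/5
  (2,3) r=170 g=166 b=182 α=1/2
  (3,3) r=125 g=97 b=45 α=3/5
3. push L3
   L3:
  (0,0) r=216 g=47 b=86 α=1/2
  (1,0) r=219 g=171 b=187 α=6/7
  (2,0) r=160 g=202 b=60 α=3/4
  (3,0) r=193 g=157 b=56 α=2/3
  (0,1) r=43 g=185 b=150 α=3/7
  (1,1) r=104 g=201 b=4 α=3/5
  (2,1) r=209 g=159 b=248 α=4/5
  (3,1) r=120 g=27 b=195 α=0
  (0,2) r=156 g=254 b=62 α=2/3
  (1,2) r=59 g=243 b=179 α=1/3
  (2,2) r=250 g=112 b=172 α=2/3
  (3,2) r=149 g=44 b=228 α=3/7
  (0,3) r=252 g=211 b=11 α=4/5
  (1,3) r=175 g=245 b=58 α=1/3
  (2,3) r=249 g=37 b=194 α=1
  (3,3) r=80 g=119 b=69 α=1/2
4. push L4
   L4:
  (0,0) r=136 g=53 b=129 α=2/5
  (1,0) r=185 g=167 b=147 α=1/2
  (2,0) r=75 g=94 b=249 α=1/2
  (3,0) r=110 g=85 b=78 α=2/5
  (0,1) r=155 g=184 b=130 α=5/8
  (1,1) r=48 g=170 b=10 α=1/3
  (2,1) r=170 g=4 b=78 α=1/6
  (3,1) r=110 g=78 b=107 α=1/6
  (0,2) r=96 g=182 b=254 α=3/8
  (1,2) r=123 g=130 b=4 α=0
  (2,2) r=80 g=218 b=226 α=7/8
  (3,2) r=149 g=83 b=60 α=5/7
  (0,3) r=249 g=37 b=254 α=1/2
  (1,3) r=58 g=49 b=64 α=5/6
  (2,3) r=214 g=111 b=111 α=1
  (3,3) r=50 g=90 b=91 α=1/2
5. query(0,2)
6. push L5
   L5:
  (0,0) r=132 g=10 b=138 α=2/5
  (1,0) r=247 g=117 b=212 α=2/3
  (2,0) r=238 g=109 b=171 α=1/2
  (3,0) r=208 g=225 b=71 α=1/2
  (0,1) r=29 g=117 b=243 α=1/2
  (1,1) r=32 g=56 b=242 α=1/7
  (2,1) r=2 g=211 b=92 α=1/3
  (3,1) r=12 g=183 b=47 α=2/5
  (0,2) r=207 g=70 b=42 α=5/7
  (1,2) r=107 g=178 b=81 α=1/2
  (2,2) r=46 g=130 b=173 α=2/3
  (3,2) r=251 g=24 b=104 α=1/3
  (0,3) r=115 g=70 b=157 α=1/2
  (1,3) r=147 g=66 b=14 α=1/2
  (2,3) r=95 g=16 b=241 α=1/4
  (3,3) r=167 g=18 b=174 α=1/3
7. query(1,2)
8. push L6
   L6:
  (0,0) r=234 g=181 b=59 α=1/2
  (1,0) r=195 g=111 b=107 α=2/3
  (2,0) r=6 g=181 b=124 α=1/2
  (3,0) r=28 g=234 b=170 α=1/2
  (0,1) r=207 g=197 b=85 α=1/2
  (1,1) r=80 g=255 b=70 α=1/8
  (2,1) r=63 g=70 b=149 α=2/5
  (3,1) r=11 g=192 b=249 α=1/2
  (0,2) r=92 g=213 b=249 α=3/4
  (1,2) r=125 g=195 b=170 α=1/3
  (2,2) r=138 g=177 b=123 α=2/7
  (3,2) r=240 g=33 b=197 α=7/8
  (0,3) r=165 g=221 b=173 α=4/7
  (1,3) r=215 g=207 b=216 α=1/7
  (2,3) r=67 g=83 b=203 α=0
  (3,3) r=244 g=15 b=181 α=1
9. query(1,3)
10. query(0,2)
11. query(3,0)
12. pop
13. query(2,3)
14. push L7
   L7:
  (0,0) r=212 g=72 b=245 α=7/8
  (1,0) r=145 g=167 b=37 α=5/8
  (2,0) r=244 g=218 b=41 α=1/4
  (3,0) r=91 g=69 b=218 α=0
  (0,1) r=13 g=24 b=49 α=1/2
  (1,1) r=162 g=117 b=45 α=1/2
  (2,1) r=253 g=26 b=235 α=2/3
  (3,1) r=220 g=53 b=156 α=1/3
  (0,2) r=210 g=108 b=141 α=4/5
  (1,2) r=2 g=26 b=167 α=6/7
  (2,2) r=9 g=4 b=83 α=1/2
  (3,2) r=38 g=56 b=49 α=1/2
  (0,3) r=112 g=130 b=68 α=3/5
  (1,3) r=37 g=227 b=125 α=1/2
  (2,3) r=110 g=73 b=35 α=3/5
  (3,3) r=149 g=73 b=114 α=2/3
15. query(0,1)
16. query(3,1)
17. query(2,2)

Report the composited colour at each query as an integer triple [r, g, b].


at x=0,y=2 over L1,L2,L3,L4:
after L1 α=3/7: [78, 99, 366/7]
after L2 α=2/5: [114, 361/5, 3156/35]
after L3 α=2/3: [142, 967/5, 7496/105]
after L4 α=3/8: [499/4, 1513/8, 11749/84]
= [125, 189, 140]

query (1,2) [L1,L2,L3,L4,L5] — begin 0,0,0
L1 α=1/4: [61/2, 95/4, 49/2]
L2 α=3/4: [181/8, 2507/16, 655/8]
L3 α=1/3: [139/4, 4451/24, 457/4]
L4 α=0: [139/4, 4451/24, 457/4]
L5 α=1/2: [567/8, 8723/48, 781/8]
rounded: [71, 182, 98]

query (1,3) [L1,L2,L3,L4,L5,L6] — begin 0,0,0
after L1 α=0: [0, 0, 0]
after L2 α=3/5: [246/5, 417/5, 114]
after L3 α=1/3: [1367/15, 2059/15, 286/3]
after L4 α=5/6: [5717/90, 2867/45, 623/9]
after L5 α=1/2: [18947/180, 5837/90, 749/18]
after L6 α=1/7: [25397/210, 8942/105, 1397/21]
= [121, 85, 67]

at x=0,y=2 over L1,L2,L3,L4,L5,L6:
L1 α=3/7: [78, 99, 366/7]
L2 α=2/5: [114, 361/5, 3156/35]
L3 α=2/3: [142, 967/5, 7496/105]
L4 α=3/8: [499/4, 1513/8, 11749/84]
L5 α=5/7: [367/2, 2913/28, 20569/294]
L6 α=3/4: [919/8, 20805/112, 240187/1176]
rounded: [115, 186, 204]

at x=3,y=0 over L1,L2,L3,L4,L5,L6:
L1 α=2/5: [492/5, 292/5, 342/5]
L2 α=2/5: [2746/25, 2606/25, 2996/25]
L3 α=2/3: [4132/25, 10456/75, 1932/25]
L4 α=2/5: [17896/125, 14706/125, 9696/125]
L5 α=1/2: [21948/125, 42831/250, 18571/250]
L6 α=1/2: [12724/125, 101331/500, 61071/500]
rounded: [102, 203, 122]

query (2,3) [L1,L2,L3,L4,L5] — begin 0,0,0
after L1 α=0: [0, 0, 0]
after L2 α=1/2: [85, 83, 91]
after L3 α=1: [249, 37, 194]
after L4 α=1: [214, 111, 111]
after L5 α=1/4: [737/4, 349/4, 287/2]
→ [184, 87, 144]

(0,1) stack=L1,L2,L3,L4,L5,L7; from [0,0,0]:
+L1 (α=1/2) → [55/2, 187/2, 23]
+L2 (α=4/7) → [397/14, 1545/14, 541/7]
+L3 (α=3/7) → [1697/49, 6975/49, 5314/49]
+L4 (α=5/8) → [21533/196, 66005/392, 5974/49]
+L5 (α=1/2) → [27217/392, 111869/784, 17881/98]
+L7 (α=1/2) → [32313/784, 130685/1568, 22683/196]
rounded: [41, 83, 116]

query (3,1) [L1,L2,L3,L4,L5,L7] — begin 0,0,0
L1 α=1/2: [76, 125, 33]
L2 α=1/5: [407/5, 589/5, 213/5]
L3 α=0: [407/5, 589/5, 213/5]
L4 α=1/6: [517/6, 667/6, 160/3]
L5 α=2/5: [113/2, 1399/10, 254/5]
L7 α=1/3: [111, 1664/15, 1288/15]
→ [111, 111, 86]

(2,2) stack=L1,L2,L3,L4,L5,L7; from [0,0,0]:
L1 α=1/2: [189/2, 23, 49/2]
L2 α=2/7: [1941/14, 63, 1133/14]
L3 α=2/3: [8941/42, 287/3, 1983/14]
L4 α=7/8: [32461/336, 4865/24, 24131/112]
L5 α=2/3: [63373/1008, 11105/72, 20961/112]
L7 α=1/2: [72445/2016, 11393/144, 30257/224]
→ [36, 79, 135]
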